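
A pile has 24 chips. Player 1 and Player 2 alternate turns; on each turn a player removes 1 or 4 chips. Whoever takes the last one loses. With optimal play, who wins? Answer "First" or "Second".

First

Positions where the player to move wins (W) vs loses (L):
i:   0  1  2  3  4  5  6  7  8  9 10 11 12 13 14 15 16 17 18 19 20 21 22 23 24
     W  L  W  L  W  W  L  W  L  W  W  L  W  L  W  W  L  W  L  W  W  L  W  L  W
Position 24 is W, so the first player wins.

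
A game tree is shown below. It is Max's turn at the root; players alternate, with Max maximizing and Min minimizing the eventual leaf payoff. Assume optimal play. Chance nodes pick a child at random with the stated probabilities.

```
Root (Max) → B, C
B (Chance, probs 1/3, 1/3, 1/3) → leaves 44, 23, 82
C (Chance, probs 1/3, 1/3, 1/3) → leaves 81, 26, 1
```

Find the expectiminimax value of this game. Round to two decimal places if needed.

B (Chance): 1/3·44 + 1/3·23 + 1/3·82 = 49.67
C (Chance): 1/3·81 + 1/3·26 + 1/3·1 = 36
Root (Max): max(49.67, 36) = 49.67

49.67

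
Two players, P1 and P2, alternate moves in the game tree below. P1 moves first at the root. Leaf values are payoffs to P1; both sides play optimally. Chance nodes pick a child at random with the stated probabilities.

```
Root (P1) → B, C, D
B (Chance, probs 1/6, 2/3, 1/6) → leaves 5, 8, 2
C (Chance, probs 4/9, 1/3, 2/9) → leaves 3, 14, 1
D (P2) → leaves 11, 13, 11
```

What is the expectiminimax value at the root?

11

B (Chance): 1/6·5 + 2/3·8 + 1/6·2 = 6.5
C (Chance): 4/9·3 + 1/3·14 + 2/9·1 = 6.22
D (P2): min(11, 13, 11) = 11
Root (P1): max(6.5, 6.22, 11) = 11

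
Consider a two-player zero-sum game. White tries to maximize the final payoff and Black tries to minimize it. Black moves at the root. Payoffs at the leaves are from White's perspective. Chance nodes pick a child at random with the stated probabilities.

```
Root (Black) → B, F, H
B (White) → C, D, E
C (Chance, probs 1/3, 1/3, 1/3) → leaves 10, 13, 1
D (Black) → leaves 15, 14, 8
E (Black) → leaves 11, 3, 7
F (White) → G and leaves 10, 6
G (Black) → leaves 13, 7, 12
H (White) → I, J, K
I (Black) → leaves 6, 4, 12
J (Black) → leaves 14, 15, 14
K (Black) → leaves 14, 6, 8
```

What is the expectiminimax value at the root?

C (Chance): 1/3·10 + 1/3·13 + 1/3·1 = 8
D (Black): min(15, 14, 8) = 8
E (Black): min(11, 3, 7) = 3
B (White): max(8, 8, 3) = 8
G (Black): min(13, 7, 12) = 7
F (White): max(7, 10, 6) = 10
I (Black): min(6, 4, 12) = 4
J (Black): min(14, 15, 14) = 14
K (Black): min(14, 6, 8) = 6
H (White): max(4, 14, 6) = 14
Root (Black): min(8, 10, 14) = 8

8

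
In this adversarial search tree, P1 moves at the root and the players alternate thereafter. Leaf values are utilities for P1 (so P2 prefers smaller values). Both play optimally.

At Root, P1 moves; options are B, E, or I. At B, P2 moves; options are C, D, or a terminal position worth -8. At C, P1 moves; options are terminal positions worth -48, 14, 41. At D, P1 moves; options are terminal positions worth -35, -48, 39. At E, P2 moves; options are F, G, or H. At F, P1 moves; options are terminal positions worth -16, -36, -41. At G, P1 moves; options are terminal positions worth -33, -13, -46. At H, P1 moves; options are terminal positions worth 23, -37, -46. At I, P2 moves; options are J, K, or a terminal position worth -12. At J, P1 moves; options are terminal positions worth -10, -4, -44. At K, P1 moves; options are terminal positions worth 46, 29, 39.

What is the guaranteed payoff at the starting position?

C (P1): max(-48, 14, 41) = 41
D (P1): max(-35, -48, 39) = 39
B (P2): min(41, 39, -8) = -8
F (P1): max(-16, -36, -41) = -16
G (P1): max(-33, -13, -46) = -13
H (P1): max(23, -37, -46) = 23
E (P2): min(-16, -13, 23) = -16
J (P1): max(-10, -4, -44) = -4
K (P1): max(46, 29, 39) = 46
I (P2): min(-4, 46, -12) = -12
Root (P1): max(-8, -16, -12) = -8

-8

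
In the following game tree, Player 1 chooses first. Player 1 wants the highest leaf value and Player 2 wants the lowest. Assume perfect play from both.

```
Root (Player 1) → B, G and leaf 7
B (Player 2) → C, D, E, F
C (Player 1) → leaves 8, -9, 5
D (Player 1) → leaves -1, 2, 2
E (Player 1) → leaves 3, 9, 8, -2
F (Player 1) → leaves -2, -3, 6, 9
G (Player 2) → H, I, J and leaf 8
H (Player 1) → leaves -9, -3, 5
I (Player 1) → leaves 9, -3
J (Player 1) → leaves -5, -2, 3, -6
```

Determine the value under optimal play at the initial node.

C (Player 1): max(8, -9, 5) = 8
D (Player 1): max(-1, 2, 2) = 2
E (Player 1): max(3, 9, 8, -2) = 9
F (Player 1): max(-2, -3, 6, 9) = 9
B (Player 2): min(8, 2, 9, 9) = 2
H (Player 1): max(-9, -3, 5) = 5
I (Player 1): max(9, -3) = 9
J (Player 1): max(-5, -2, 3, -6) = 3
G (Player 2): min(5, 9, 3, 8) = 3
Root (Player 1): max(2, 3, 7) = 7

7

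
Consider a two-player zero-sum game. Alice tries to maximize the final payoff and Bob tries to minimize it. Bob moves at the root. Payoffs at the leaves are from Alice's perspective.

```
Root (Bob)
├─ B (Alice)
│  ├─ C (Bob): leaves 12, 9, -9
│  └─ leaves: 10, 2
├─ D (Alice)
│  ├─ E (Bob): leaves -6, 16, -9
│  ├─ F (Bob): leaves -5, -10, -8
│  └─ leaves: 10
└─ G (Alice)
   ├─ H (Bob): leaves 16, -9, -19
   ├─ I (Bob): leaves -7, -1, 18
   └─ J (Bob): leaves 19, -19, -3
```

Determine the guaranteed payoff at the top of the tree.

-7

C (Bob): min(12, 9, -9) = -9
B (Alice): max(-9, 10, 2) = 10
E (Bob): min(-6, 16, -9) = -9
F (Bob): min(-5, -10, -8) = -10
D (Alice): max(-9, -10, 10) = 10
H (Bob): min(16, -9, -19) = -19
I (Bob): min(-7, -1, 18) = -7
J (Bob): min(19, -19, -3) = -19
G (Alice): max(-19, -7, -19) = -7
Root (Bob): min(10, 10, -7) = -7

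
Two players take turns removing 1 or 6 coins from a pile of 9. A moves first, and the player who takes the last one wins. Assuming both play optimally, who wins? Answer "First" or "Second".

Second

Mark each pile size as W (mover wins) or L (mover loses):
i:   0  1  2  3  4  5  6  7  8  9
     L  W  L  W  L  W  W  L  W  L
Position 9 is L, so the second player wins.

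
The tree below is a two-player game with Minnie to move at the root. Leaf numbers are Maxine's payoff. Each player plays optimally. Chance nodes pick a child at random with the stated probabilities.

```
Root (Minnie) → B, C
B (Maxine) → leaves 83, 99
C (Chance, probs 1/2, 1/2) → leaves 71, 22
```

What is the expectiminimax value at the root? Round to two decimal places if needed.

B (Maxine): max(83, 99) = 99
C (Chance): 1/2·71 + 1/2·22 = 46.5
Root (Minnie): min(99, 46.5) = 46.5

46.5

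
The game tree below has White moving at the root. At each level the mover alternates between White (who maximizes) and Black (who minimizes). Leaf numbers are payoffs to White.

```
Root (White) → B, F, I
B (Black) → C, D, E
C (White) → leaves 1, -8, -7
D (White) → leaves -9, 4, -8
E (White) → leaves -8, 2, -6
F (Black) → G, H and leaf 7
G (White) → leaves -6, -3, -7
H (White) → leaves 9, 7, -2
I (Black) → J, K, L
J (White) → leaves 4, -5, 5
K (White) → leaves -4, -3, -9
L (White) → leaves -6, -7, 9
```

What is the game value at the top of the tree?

C (White): max(1, -8, -7) = 1
D (White): max(-9, 4, -8) = 4
E (White): max(-8, 2, -6) = 2
B (Black): min(1, 4, 2) = 1
G (White): max(-6, -3, -7) = -3
H (White): max(9, 7, -2) = 9
F (Black): min(-3, 9, 7) = -3
J (White): max(4, -5, 5) = 5
K (White): max(-4, -3, -9) = -3
L (White): max(-6, -7, 9) = 9
I (Black): min(5, -3, 9) = -3
Root (White): max(1, -3, -3) = 1

1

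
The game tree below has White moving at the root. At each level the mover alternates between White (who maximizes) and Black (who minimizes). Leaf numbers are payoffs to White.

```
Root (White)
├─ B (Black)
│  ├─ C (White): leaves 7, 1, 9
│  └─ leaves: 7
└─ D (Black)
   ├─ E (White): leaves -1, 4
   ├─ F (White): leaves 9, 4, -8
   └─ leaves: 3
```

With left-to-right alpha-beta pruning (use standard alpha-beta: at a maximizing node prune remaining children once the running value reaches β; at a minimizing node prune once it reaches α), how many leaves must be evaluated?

C [α=-∞,β=+∞]: v=9
B [α=-∞,β=+∞]: v=7
E [α=7,β=+∞]: v=4
D [α=7,β=+∞]: v=4 after child 1 ≤ α → α-cutoff, skip 2
Root [α=-∞,β=+∞]: v=7
Leaves evaluated: 6 of 10.

6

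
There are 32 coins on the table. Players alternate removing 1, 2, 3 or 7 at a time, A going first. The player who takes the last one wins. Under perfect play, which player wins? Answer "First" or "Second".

Compute winning (W) and losing (L) positions by backward induction:
i:   0  1  2  3  4  5  6  7  8  9 10 11 12 13 14 15 16 17 18 19 20 21 22 23 24 25 26 27 28 29 30 31 32
     L  W  W  W  L  W  W  W  L  W  W  W  L  W  W  W  L  W  W  W  L  W  W  W  L  W  W  W  L  W  W  W  L
Position 32 is L, so the second player wins.

Second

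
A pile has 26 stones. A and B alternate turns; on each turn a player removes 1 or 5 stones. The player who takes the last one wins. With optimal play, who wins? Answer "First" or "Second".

Mark each pile size as W (mover wins) or L (mover loses):
i:   0  1  2  3  4  5  6  7  8  9 10 11 12 13 14 15 16 17 18 19 20 21 22 23 24 25 26
     L  W  L  W  L  W  L  W  L  W  L  W  L  W  L  W  L  W  L  W  L  W  L  W  L  W  L
Position 26 is L, so the second player wins.

Second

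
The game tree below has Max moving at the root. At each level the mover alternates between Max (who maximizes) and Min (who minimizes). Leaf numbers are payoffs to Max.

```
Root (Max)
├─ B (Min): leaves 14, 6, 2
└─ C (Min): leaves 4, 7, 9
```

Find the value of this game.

B (Min): min(14, 6, 2) = 2
C (Min): min(4, 7, 9) = 4
Root (Max): max(2, 4) = 4

4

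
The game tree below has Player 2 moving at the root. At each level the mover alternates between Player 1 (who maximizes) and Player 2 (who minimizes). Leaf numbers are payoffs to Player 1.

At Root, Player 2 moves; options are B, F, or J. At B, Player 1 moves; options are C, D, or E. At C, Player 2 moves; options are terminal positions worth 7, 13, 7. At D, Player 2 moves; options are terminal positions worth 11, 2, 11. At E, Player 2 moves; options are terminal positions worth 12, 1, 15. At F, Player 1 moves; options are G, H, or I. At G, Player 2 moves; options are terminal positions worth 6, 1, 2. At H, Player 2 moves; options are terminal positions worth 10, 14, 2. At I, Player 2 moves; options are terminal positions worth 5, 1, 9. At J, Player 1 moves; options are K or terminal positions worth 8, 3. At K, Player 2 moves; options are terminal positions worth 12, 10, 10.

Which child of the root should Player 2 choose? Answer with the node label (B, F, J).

F

C (Player 2): min(7, 13, 7) = 7
D (Player 2): min(11, 2, 11) = 2
E (Player 2): min(12, 1, 15) = 1
B (Player 1): max(7, 2, 1) = 7
G (Player 2): min(6, 1, 2) = 1
H (Player 2): min(10, 14, 2) = 2
I (Player 2): min(5, 1, 9) = 1
F (Player 1): max(1, 2, 1) = 2
K (Player 2): min(12, 10, 10) = 10
J (Player 1): max(10, 8, 3) = 10
Root (Player 2): min(7, 2, 10) = 2
Player 2 picks the child with the lowest value: F (value 2).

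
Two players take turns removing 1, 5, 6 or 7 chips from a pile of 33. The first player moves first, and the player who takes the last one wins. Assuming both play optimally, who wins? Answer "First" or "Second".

First

Compute winning (W) and losing (L) positions by backward induction:
i:   0  1  2  3  4  5  6  7  8  9 10 11 12 13 14 15 16 17 18 19 20 21 22 23 24 25 26 27 28 29 30 31 32 33
     L  W  L  W  L  W  W  W  W  W  W  W  L  W  L  W  L  W  W  W  W  W  W  W  L  W  L  W  L  W  W  W  W  W
Position 33 is W, so the first player wins.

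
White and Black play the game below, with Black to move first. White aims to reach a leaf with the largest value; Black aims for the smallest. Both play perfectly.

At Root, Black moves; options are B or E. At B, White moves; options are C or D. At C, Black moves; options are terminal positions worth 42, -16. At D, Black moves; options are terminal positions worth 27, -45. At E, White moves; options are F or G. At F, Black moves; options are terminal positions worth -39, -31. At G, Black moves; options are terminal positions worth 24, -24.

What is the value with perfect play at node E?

-24

F: min(-39, -31) = -39
G: min(24, -24) = -24
E: max(-39, -24) = -24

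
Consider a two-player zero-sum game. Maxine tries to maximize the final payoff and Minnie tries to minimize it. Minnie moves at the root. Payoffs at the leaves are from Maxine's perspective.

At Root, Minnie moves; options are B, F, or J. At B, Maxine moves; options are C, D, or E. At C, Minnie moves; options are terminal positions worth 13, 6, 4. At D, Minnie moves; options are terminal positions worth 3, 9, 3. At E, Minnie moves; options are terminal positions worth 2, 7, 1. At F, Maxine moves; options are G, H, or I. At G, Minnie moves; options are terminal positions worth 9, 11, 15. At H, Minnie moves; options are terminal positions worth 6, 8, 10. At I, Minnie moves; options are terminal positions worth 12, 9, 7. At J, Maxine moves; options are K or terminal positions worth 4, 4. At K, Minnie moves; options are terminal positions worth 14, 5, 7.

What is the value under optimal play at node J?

K: min(14, 5, 7) = 5
J: max(5, 4, 4) = 5

5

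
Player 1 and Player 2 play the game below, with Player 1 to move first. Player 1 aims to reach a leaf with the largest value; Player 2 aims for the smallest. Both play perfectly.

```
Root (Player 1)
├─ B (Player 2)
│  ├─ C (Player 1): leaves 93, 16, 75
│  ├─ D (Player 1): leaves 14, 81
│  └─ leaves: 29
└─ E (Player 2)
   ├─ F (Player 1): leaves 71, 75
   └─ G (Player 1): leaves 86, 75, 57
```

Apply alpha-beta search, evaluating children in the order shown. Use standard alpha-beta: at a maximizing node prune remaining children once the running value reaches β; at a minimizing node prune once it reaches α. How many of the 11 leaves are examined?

C [α=-∞,β=+∞]: v=93
D [α=-∞,β=93]: v=81
B [α=-∞,β=+∞]: v=29
F [α=29,β=+∞]: v=75
G [α=29,β=75]: v=86 after child 1 ≥ β → β-cutoff, skip 2
E [α=29,β=+∞]: v=75
Root [α=-∞,β=+∞]: v=75
Leaves evaluated: 9 of 11.

9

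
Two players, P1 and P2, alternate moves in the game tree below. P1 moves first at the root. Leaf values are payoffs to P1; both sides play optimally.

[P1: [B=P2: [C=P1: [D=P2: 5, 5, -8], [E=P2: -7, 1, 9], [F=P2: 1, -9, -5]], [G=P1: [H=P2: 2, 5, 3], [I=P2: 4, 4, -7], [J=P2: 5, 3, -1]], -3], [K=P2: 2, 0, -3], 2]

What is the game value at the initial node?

2

D (P2): min(5, 5, -8) = -8
E (P2): min(-7, 1, 9) = -7
F (P2): min(1, -9, -5) = -9
C (P1): max(-8, -7, -9) = -7
H (P2): min(2, 5, 3) = 2
I (P2): min(4, 4, -7) = -7
J (P2): min(5, 3, -1) = -1
G (P1): max(2, -7, -1) = 2
B (P2): min(-7, 2, -3) = -7
K (P2): min(2, 0, -3) = -3
Root (P1): max(-7, -3, 2) = 2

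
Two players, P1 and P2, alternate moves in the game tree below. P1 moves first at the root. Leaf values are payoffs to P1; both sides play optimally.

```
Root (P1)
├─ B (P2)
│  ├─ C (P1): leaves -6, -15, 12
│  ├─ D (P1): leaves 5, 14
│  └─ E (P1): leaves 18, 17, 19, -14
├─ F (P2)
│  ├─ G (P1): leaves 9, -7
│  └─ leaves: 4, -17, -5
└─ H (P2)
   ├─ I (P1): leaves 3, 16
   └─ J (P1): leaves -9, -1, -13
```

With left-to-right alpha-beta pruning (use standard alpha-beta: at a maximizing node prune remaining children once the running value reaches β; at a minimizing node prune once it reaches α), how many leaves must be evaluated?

13

C [α=-∞,β=+∞]: v=12
D [α=-∞,β=12]: v=14
E [α=-∞,β=12]: v=18 after child 1 ≥ β → β-cutoff, skip 3
B [α=-∞,β=+∞]: v=12
G [α=12,β=+∞]: v=9
F [α=12,β=+∞]: v=9 after child 1 ≤ α → α-cutoff, skip 3
I [α=12,β=+∞]: v=16
J [α=12,β=16]: v=-1
H [α=12,β=+∞]: v=-1
Root [α=-∞,β=+∞]: v=12
Leaves evaluated: 13 of 19.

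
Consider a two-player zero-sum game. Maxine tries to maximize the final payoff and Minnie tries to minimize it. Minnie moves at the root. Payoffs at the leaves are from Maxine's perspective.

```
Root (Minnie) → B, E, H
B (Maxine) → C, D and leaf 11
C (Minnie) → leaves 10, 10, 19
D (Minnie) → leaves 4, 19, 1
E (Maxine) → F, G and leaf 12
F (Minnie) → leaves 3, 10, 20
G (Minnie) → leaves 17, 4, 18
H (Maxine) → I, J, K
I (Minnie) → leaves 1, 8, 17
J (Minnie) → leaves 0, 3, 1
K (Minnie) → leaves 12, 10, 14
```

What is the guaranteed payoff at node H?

10

I: min(1, 8, 17) = 1
J: min(0, 3, 1) = 0
K: min(12, 10, 14) = 10
H: max(1, 0, 10) = 10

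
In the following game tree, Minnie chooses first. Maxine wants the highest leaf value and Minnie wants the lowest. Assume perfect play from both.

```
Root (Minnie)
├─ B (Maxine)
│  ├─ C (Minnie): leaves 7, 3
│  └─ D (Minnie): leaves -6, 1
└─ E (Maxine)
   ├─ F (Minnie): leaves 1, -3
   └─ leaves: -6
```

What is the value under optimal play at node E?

F: min(1, -3) = -3
E: max(-3, -6) = -3

-3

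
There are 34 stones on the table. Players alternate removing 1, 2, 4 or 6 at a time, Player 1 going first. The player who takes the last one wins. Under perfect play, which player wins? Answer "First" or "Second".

W/L table (W = player to move can force a win):
i:   0  1  2  3  4  5  6  7  8  9 10 11 12 13 14 15 16 17 18 19 20 21 22 23 24 25 26 27 28 29 30 31 32 33 34
     L  W  W  L  W  W  W  W  L  W  W  L  W  W  W  W  L  W  W  L  W  W  W  W  L  W  W  L  W  W  W  W  L  W  W
Position 34 is W, so the first player wins.

First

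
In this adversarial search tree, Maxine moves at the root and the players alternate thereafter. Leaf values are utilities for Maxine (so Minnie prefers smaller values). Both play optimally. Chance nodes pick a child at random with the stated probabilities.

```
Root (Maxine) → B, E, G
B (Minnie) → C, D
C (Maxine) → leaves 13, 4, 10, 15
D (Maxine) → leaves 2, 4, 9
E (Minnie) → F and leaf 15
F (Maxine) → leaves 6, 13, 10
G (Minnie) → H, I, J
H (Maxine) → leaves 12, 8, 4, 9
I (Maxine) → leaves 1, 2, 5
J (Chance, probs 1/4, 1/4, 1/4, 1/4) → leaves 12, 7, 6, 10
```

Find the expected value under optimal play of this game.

13

C (Maxine): max(13, 4, 10, 15) = 15
D (Maxine): max(2, 4, 9) = 9
B (Minnie): min(15, 9) = 9
F (Maxine): max(6, 13, 10) = 13
E (Minnie): min(13, 15) = 13
H (Maxine): max(12, 8, 4, 9) = 12
I (Maxine): max(1, 2, 5) = 5
J (Chance): 1/4·12 + 1/4·7 + 1/4·6 + 1/4·10 = 8.75
G (Minnie): min(12, 5, 8.75) = 5
Root (Maxine): max(9, 13, 5) = 13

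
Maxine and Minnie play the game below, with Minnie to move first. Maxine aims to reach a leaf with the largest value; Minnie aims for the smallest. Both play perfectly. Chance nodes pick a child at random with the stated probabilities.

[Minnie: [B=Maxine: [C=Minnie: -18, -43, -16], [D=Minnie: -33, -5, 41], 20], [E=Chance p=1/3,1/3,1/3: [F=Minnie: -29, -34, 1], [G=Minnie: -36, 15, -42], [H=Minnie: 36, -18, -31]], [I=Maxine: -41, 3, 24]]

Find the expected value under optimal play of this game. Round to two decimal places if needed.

-35.67

C (Minnie): min(-18, -43, -16) = -43
D (Minnie): min(-33, -5, 41) = -33
B (Maxine): max(-43, -33, 20) = 20
F (Minnie): min(-29, -34, 1) = -34
G (Minnie): min(-36, 15, -42) = -42
H (Minnie): min(36, -18, -31) = -31
E (Chance): 1/3·-34 + 1/3·-42 + 1/3·-31 = -35.67
I (Maxine): max(-41, 3, 24) = 24
Root (Minnie): min(20, -35.67, 24) = -35.67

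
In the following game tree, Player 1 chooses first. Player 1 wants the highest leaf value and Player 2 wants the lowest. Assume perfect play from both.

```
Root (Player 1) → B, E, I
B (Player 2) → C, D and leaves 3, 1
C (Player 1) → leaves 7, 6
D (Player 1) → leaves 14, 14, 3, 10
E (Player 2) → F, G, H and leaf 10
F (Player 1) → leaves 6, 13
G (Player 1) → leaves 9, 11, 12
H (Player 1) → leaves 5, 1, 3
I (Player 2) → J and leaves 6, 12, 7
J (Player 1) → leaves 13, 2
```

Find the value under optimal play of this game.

C (Player 1): max(7, 6) = 7
D (Player 1): max(14, 14, 3, 10) = 14
B (Player 2): min(7, 14, 3, 1) = 1
F (Player 1): max(6, 13) = 13
G (Player 1): max(9, 11, 12) = 12
H (Player 1): max(5, 1, 3) = 5
E (Player 2): min(13, 12, 5, 10) = 5
J (Player 1): max(13, 2) = 13
I (Player 2): min(13, 6, 12, 7) = 6
Root (Player 1): max(1, 5, 6) = 6

6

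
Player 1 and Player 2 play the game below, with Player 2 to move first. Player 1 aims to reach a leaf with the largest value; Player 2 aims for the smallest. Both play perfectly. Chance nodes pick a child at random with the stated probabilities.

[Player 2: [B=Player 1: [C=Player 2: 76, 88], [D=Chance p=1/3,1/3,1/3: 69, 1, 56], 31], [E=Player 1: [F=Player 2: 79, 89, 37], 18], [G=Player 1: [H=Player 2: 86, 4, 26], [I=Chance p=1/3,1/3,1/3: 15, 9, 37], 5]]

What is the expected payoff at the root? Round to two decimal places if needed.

C (Player 2): min(76, 88) = 76
D (Chance): 1/3·69 + 1/3·1 + 1/3·56 = 42
B (Player 1): max(76, 42, 31) = 76
F (Player 2): min(79, 89, 37) = 37
E (Player 1): max(37, 18) = 37
H (Player 2): min(86, 4, 26) = 4
I (Chance): 1/3·15 + 1/3·9 + 1/3·37 = 20.33
G (Player 1): max(4, 20.33, 5) = 20.33
Root (Player 2): min(76, 37, 20.33) = 20.33

20.33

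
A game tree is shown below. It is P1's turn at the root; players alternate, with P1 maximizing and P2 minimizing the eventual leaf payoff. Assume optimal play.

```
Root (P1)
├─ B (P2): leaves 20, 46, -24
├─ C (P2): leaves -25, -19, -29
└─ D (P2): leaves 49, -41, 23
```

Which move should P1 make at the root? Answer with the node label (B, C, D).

B (P2): min(20, 46, -24) = -24
C (P2): min(-25, -19, -29) = -29
D (P2): min(49, -41, 23) = -41
Root (P1): max(-24, -29, -41) = -24
P1 picks the child with the highest value: B (value -24).

B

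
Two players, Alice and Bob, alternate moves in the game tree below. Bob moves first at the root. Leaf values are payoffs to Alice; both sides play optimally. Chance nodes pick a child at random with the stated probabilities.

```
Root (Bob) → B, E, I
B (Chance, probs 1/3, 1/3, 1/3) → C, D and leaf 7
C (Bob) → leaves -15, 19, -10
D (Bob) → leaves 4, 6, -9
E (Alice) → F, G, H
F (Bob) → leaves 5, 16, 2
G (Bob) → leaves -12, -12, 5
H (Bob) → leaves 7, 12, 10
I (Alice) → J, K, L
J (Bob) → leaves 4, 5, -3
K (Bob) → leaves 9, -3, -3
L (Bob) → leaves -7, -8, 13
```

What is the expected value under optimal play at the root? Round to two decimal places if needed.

C (Bob): min(-15, 19, -10) = -15
D (Bob): min(4, 6, -9) = -9
B (Chance): 1/3·-15 + 1/3·-9 + 1/3·7 = -5.67
F (Bob): min(5, 16, 2) = 2
G (Bob): min(-12, -12, 5) = -12
H (Bob): min(7, 12, 10) = 7
E (Alice): max(2, -12, 7) = 7
J (Bob): min(4, 5, -3) = -3
K (Bob): min(9, -3, -3) = -3
L (Bob): min(-7, -8, 13) = -8
I (Alice): max(-3, -3, -8) = -3
Root (Bob): min(-5.67, 7, -3) = -5.67

-5.67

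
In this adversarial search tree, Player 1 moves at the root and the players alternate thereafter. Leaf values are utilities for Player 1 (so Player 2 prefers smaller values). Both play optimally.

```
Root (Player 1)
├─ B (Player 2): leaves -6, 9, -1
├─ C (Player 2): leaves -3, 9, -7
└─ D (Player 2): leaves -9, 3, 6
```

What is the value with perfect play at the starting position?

B (Player 2): min(-6, 9, -1) = -6
C (Player 2): min(-3, 9, -7) = -7
D (Player 2): min(-9, 3, 6) = -9
Root (Player 1): max(-6, -7, -9) = -6

-6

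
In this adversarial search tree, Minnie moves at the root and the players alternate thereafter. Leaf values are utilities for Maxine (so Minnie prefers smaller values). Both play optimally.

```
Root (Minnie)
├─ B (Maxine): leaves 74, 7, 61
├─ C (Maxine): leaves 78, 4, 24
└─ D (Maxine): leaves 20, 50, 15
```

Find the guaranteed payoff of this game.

B (Maxine): max(74, 7, 61) = 74
C (Maxine): max(78, 4, 24) = 78
D (Maxine): max(20, 50, 15) = 50
Root (Minnie): min(74, 78, 50) = 50

50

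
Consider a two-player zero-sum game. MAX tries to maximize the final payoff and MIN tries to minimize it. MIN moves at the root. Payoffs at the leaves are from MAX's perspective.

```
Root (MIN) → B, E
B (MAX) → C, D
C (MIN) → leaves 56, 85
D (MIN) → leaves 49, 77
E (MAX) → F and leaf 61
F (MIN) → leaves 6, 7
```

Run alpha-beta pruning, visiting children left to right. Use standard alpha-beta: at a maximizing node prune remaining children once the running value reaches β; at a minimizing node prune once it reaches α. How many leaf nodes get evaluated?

C [α=-∞,β=+∞]: v=56
D [α=56,β=+∞]: v=49 after child 1 ≤ α → α-cutoff, skip 1
B [α=-∞,β=+∞]: v=56
F [α=-∞,β=56]: v=6
E [α=-∞,β=56]: v=61
Root [α=-∞,β=+∞]: v=56
Leaves evaluated: 6 of 7.

6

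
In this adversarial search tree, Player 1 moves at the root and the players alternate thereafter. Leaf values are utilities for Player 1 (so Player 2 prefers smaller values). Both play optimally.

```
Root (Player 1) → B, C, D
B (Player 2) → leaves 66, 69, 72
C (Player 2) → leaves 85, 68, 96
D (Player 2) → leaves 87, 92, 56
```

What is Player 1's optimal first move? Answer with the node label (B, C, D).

B (Player 2): min(66, 69, 72) = 66
C (Player 2): min(85, 68, 96) = 68
D (Player 2): min(87, 92, 56) = 56
Root (Player 1): max(66, 68, 56) = 68
Player 1 picks the child with the highest value: C (value 68).

C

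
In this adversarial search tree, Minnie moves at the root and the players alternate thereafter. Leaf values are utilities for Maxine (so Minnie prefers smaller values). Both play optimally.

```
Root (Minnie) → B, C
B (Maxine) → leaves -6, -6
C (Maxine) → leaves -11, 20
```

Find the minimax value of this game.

-6

B (Maxine): max(-6, -6) = -6
C (Maxine): max(-11, 20) = 20
Root (Minnie): min(-6, 20) = -6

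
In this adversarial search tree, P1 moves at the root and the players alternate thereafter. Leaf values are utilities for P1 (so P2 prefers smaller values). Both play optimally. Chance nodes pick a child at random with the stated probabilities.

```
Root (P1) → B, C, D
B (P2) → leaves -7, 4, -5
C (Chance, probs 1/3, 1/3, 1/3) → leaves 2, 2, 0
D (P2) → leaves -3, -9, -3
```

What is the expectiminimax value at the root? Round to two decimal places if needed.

B (P2): min(-7, 4, -5) = -7
C (Chance): 1/3·2 + 1/3·2 + 1/3·0 = 1.33
D (P2): min(-3, -9, -3) = -9
Root (P1): max(-7, 1.33, -9) = 1.33

1.33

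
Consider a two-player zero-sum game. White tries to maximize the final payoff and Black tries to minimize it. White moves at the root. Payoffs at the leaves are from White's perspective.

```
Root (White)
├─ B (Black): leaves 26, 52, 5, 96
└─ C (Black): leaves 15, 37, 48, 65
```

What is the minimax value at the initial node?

15

B (Black): min(26, 52, 5, 96) = 5
C (Black): min(15, 37, 48, 65) = 15
Root (White): max(5, 15) = 15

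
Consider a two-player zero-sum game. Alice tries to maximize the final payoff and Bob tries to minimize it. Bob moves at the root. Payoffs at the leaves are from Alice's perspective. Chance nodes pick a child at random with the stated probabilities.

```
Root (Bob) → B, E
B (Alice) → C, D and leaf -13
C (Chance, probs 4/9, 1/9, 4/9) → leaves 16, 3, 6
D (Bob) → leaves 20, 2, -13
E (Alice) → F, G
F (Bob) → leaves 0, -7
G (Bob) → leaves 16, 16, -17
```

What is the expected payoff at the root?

C (Chance): 4/9·16 + 1/9·3 + 4/9·6 = 10.11
D (Bob): min(20, 2, -13) = -13
B (Alice): max(10.11, -13, -13) = 10.11
F (Bob): min(0, -7) = -7
G (Bob): min(16, 16, -17) = -17
E (Alice): max(-7, -17) = -7
Root (Bob): min(10.11, -7) = -7

-7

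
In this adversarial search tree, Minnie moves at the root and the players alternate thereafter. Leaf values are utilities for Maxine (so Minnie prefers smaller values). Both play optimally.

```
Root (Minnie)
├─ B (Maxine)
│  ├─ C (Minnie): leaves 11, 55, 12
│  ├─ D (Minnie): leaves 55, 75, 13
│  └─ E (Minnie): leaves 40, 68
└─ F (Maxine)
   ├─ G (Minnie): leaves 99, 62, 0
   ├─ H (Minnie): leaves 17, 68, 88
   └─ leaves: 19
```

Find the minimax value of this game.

C (Minnie): min(11, 55, 12) = 11
D (Minnie): min(55, 75, 13) = 13
E (Minnie): min(40, 68) = 40
B (Maxine): max(11, 13, 40) = 40
G (Minnie): min(99, 62, 0) = 0
H (Minnie): min(17, 68, 88) = 17
F (Maxine): max(0, 17, 19) = 19
Root (Minnie): min(40, 19) = 19

19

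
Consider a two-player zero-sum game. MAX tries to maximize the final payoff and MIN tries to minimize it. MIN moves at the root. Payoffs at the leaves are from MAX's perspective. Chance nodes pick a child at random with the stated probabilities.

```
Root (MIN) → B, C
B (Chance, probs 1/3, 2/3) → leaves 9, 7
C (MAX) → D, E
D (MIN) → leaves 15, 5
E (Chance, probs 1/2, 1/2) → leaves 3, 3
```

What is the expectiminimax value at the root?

5

B (Chance): 1/3·9 + 2/3·7 = 7.67
D (MIN): min(15, 5) = 5
E (Chance): 1/2·3 + 1/2·3 = 3
C (MAX): max(5, 3) = 5
Root (MIN): min(7.67, 5) = 5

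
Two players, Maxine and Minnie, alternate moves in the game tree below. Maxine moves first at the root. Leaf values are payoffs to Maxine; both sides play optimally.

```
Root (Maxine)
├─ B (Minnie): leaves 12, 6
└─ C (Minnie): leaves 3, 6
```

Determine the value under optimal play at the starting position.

6

B (Minnie): min(12, 6) = 6
C (Minnie): min(3, 6) = 3
Root (Maxine): max(6, 3) = 6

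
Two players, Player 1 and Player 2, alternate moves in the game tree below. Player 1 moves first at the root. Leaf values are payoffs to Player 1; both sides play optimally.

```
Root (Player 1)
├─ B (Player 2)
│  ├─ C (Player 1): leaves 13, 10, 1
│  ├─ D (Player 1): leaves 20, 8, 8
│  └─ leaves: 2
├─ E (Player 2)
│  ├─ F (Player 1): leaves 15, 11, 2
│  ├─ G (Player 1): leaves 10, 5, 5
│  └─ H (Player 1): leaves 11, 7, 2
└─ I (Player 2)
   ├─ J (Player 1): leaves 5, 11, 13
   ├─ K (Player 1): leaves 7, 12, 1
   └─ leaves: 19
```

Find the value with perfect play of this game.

C (Player 1): max(13, 10, 1) = 13
D (Player 1): max(20, 8, 8) = 20
B (Player 2): min(13, 20, 2) = 2
F (Player 1): max(15, 11, 2) = 15
G (Player 1): max(10, 5, 5) = 10
H (Player 1): max(11, 7, 2) = 11
E (Player 2): min(15, 10, 11) = 10
J (Player 1): max(5, 11, 13) = 13
K (Player 1): max(7, 12, 1) = 12
I (Player 2): min(13, 12, 19) = 12
Root (Player 1): max(2, 10, 12) = 12

12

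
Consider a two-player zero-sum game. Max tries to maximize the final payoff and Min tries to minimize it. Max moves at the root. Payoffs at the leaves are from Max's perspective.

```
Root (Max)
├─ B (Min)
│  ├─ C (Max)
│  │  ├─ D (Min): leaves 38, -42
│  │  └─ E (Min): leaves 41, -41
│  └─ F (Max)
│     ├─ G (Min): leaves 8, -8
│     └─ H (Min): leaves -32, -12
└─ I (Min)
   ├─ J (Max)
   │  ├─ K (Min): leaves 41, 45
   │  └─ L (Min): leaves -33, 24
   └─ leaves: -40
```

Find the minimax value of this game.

-40

D (Min): min(38, -42) = -42
E (Min): min(41, -41) = -41
C (Max): max(-42, -41) = -41
G (Min): min(8, -8) = -8
H (Min): min(-32, -12) = -32
F (Max): max(-8, -32) = -8
B (Min): min(-41, -8) = -41
K (Min): min(41, 45) = 41
L (Min): min(-33, 24) = -33
J (Max): max(41, -33) = 41
I (Min): min(41, -40) = -40
Root (Max): max(-41, -40) = -40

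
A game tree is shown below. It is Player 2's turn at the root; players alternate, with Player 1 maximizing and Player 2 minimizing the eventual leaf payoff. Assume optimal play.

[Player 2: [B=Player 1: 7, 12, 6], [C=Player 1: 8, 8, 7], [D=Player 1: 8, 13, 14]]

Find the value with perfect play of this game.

B (Player 1): max(7, 12, 6) = 12
C (Player 1): max(8, 8, 7) = 8
D (Player 1): max(8, 13, 14) = 14
Root (Player 2): min(12, 8, 14) = 8

8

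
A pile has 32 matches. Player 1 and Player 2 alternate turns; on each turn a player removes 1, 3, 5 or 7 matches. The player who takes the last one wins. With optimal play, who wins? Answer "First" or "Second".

Second

Positions where the player to move wins (W) vs loses (L):
i:   0  1  2  3  4  5  6  7  8  9 10 11 12 13 14 15 16 17 18 19 20 21 22 23 24 25 26 27 28 29 30 31 32
     L  W  L  W  L  W  L  W  L  W  L  W  L  W  L  W  L  W  L  W  L  W  L  W  L  W  L  W  L  W  L  W  L
Position 32 is L, so the second player wins.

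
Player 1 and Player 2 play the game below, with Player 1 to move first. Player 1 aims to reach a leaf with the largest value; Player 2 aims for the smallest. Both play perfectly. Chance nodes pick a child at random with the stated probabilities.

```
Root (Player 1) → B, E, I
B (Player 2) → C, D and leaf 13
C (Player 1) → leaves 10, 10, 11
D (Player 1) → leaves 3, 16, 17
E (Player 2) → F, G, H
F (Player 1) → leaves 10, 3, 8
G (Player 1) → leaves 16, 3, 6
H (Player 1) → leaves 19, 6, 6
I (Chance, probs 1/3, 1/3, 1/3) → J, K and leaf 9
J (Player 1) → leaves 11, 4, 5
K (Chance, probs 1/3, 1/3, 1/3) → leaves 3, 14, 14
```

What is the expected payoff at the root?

C (Player 1): max(10, 10, 11) = 11
D (Player 1): max(3, 16, 17) = 17
B (Player 2): min(11, 17, 13) = 11
F (Player 1): max(10, 3, 8) = 10
G (Player 1): max(16, 3, 6) = 16
H (Player 1): max(19, 6, 6) = 19
E (Player 2): min(10, 16, 19) = 10
J (Player 1): max(11, 4, 5) = 11
K (Chance): 1/3·3 + 1/3·14 + 1/3·14 = 10.33
I (Chance): 1/3·11 + 1/3·10.33 + 1/3·9 = 10.11
Root (Player 1): max(11, 10, 10.11) = 11

11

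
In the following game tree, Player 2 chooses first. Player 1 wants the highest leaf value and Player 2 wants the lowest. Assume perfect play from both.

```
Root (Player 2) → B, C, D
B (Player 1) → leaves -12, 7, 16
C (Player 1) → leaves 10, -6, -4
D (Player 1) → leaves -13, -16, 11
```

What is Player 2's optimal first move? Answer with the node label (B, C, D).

C

B (Player 1): max(-12, 7, 16) = 16
C (Player 1): max(10, -6, -4) = 10
D (Player 1): max(-13, -16, 11) = 11
Root (Player 2): min(16, 10, 11) = 10
Player 2 picks the child with the lowest value: C (value 10).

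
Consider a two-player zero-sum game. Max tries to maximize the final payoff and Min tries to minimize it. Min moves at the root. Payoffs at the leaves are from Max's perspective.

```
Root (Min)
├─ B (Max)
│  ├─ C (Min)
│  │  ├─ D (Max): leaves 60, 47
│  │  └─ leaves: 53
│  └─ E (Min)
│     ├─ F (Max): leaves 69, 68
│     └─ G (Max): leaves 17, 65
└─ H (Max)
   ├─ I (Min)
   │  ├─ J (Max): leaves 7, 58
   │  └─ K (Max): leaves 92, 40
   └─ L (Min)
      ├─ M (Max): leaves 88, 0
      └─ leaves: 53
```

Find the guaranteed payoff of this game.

58

D (Max): max(60, 47) = 60
C (Min): min(60, 53) = 53
F (Max): max(69, 68) = 69
G (Max): max(17, 65) = 65
E (Min): min(69, 65) = 65
B (Max): max(53, 65) = 65
J (Max): max(7, 58) = 58
K (Max): max(92, 40) = 92
I (Min): min(58, 92) = 58
M (Max): max(88, 0) = 88
L (Min): min(88, 53) = 53
H (Max): max(58, 53) = 58
Root (Min): min(65, 58) = 58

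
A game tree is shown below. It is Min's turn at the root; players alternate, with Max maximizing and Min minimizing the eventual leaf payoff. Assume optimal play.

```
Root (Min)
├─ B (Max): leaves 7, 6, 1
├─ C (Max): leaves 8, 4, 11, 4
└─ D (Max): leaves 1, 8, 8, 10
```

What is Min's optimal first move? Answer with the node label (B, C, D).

B (Max): max(7, 6, 1) = 7
C (Max): max(8, 4, 11, 4) = 11
D (Max): max(1, 8, 8, 10) = 10
Root (Min): min(7, 11, 10) = 7
Min picks the child with the lowest value: B (value 7).

B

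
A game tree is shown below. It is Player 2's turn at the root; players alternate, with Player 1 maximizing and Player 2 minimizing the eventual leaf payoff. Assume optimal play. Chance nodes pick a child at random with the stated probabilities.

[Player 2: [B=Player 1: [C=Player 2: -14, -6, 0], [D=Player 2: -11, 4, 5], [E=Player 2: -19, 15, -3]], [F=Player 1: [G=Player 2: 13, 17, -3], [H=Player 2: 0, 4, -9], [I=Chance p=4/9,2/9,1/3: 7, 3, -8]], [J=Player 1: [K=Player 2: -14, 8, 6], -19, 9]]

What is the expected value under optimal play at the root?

-11

C (Player 2): min(-14, -6, 0) = -14
D (Player 2): min(-11, 4, 5) = -11
E (Player 2): min(-19, 15, -3) = -19
B (Player 1): max(-14, -11, -19) = -11
G (Player 2): min(13, 17, -3) = -3
H (Player 2): min(0, 4, -9) = -9
I (Chance): 4/9·7 + 2/9·3 + 1/3·-8 = 1.11
F (Player 1): max(-3, -9, 1.11) = 1.11
K (Player 2): min(-14, 8, 6) = -14
J (Player 1): max(-14, -19, 9) = 9
Root (Player 2): min(-11, 1.11, 9) = -11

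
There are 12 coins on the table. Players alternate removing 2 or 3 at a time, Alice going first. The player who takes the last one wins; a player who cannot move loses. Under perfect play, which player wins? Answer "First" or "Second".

Positions where the player to move wins (W) vs loses (L):
i:   0  1  2  3  4  5  6  7  8  9 10 11 12
     L  L  W  W  W  L  L  W  W  W  L  L  W
Position 12 is W, so the first player wins.

First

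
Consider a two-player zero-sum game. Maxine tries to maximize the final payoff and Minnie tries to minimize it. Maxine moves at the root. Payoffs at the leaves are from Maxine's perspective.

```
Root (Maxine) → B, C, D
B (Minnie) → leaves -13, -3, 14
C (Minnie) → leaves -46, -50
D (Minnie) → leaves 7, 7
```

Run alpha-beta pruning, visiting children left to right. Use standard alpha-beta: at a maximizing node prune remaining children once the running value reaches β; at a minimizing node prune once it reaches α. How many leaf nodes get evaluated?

B [α=-∞,β=+∞]: v=-13
C [α=-13,β=+∞]: v=-46 after child 1 ≤ α → α-cutoff, skip 1
D [α=-13,β=+∞]: v=7
Root [α=-∞,β=+∞]: v=7
Leaves evaluated: 6 of 7.

6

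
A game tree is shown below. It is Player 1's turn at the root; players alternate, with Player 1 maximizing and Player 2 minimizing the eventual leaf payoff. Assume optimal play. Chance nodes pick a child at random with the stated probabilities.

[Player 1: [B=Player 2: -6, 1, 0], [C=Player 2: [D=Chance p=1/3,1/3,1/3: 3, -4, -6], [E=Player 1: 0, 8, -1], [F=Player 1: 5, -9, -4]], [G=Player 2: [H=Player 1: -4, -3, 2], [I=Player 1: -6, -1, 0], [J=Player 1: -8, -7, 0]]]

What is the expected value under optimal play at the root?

B (Player 2): min(-6, 1, 0) = -6
D (Chance): 1/3·3 + 1/3·-4 + 1/3·-6 = -2.33
E (Player 1): max(0, 8, -1) = 8
F (Player 1): max(5, -9, -4) = 5
C (Player 2): min(-2.33, 8, 5) = -2.33
H (Player 1): max(-4, -3, 2) = 2
I (Player 1): max(-6, -1, 0) = 0
J (Player 1): max(-8, -7, 0) = 0
G (Player 2): min(2, 0, 0) = 0
Root (Player 1): max(-6, -2.33, 0) = 0

0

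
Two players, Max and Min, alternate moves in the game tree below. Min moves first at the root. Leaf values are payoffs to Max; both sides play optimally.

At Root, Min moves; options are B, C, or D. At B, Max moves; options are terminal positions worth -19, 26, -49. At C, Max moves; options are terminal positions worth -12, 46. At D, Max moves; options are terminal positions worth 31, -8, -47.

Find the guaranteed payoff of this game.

B (Max): max(-19, 26, -49) = 26
C (Max): max(-12, 46) = 46
D (Max): max(31, -8, -47) = 31
Root (Min): min(26, 46, 31) = 26

26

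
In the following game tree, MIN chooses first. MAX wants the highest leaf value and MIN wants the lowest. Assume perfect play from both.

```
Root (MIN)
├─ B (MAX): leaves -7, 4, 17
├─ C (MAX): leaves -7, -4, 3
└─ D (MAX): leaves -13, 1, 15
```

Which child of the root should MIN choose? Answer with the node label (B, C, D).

C

B (MAX): max(-7, 4, 17) = 17
C (MAX): max(-7, -4, 3) = 3
D (MAX): max(-13, 1, 15) = 15
Root (MIN): min(17, 3, 15) = 3
MIN picks the child with the lowest value: C (value 3).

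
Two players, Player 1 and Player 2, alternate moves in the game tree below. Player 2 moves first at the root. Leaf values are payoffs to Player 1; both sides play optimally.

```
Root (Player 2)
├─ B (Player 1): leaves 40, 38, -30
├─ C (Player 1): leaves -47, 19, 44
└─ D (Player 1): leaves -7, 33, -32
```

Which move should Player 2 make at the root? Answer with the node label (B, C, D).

D

B (Player 1): max(40, 38, -30) = 40
C (Player 1): max(-47, 19, 44) = 44
D (Player 1): max(-7, 33, -32) = 33
Root (Player 2): min(40, 44, 33) = 33
Player 2 picks the child with the lowest value: D (value 33).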